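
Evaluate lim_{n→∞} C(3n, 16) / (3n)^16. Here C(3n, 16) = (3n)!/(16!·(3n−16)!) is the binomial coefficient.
lim = 1/16! = 1/20922789888000

With N = 3n → ∞: C(N, 16) / N^16 = [N(N−1)…(N−15)] / (16! · N^16) = (1/16!) · 1 · (1 − 1/(3n)) · … · (1 − 15/(3n)). Each factor → 1 as N → ∞, so the limit is 1/16! = 1/20922789888000.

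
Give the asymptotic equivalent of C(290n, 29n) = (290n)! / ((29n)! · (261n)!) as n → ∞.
C(290n, 29n) ~ (10000000000/387420489)^(29n) · sqrt(5/(9π·29n))

Write N = 29n. Apply Stirling to each factorial:
  (10N)! ~ sqrt(2π·10N) · (10N/e)^(10N),
  N! ~ sqrt(2π N) · (N/e)^N,
  (9N)! ~ sqrt(2π·9N) · (9N/e)^(9N).
The exponential factors combine to (10N)^(10N) / (N^N · (9N)^(9N)) = 10^(10N)/9^(9N) = (10^10/9^9)^N = (10000000000/387420489)^N.
The square-root prefactors combine to sqrt(2π·10N) / (sqrt(2π N)·sqrt(2π·9N)) = sqrt(10 / (2π·9·N)) = sqrt(5/(9π·29n)).
Substituting N = 29n: C(290n, 29n) ~ (10000000000/387420489)^(29n) · sqrt(5/(9π·29n)).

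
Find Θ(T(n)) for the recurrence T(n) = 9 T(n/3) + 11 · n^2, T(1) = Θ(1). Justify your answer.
T(n) = Θ(n^2 log n)

log_3 9 = 2, and f(n) = 11 · n^2 = Θ(n^(log_3 9)). This is Case 2 of the master theorem: T(n) = Θ(f(n) · log n) = Θ(n^2 log n).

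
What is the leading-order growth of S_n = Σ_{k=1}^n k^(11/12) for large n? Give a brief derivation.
S_n ~ (12/23) · n^(23/12)

Integral comparison: Σ_{k=1}^n k^(11/12) = ∫_0^n x^(11/12) dx + O(n^(11/12)). The integral is n^(1 + 11/12) / (1 + 11/12) = n^((11+12)/12) / ((11+12)/12) = (12/23) · n^(23/12).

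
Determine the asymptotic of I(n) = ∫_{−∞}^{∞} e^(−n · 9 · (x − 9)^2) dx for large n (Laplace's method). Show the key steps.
I(n) = sqrt(π/(9n))

Here φ(x) = 9 · (x − 9)^2 has its unique minimum at x* = 9 with φ(x*) = 0 and φ''(x*) = 18. Laplace's method gives
  I(n) ~ e^(−n φ(x*)) · sqrt(2π / (n · φ''(x*))) = sqrt(2π / (18n)) = sqrt(π/(9n)).
This is exact: substituting u = (x − 9)·sqrt(9n) gives I(n) = (1/sqrt(9n)) ∫_{−∞}^{∞} e^(−u^2) du = sqrt(π/(9n)).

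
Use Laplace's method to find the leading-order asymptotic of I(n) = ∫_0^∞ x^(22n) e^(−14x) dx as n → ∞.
I(n) ~ (sqrt(2π·22n) / 14) · (22n/(14e))^(22n)

Write the integrand as exp(22n ln x − 14x) and set f(x) = 22n ln x − 14x. Then f'(x) = 22n/x − 14 = 0 at x* = 22n/14, and f''(x*) = −22n/x*^2 = −14^2/(22n). Laplace's method (interior maximum) gives
  I(n) ~ e^(f(x*)) · sqrt(2π / |f''(x*)|)
        = exp(22n ln(22n/14) − 22n) · sqrt(2π · 22n / 14^2)
        = (22n/14)^(22n) e^(−22n) · sqrt(2π·22n) / 14
        = (sqrt(2π·22n) / 14) · (22n/(14e))^(22n).
This matches Γ(22n+1)/14^(22n+1) with Stirling applied to Γ.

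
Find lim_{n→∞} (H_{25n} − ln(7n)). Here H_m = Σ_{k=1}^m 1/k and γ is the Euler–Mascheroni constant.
lim = ln(25/7) + γ

By Euler-Maclaurin, H_m = ln m + γ + O(1/m). So
  H_{25n} − ln(7n) = ln(25n) + γ − ln(7n) + O(1/n)
                       = ln(25/7) + γ + O(1/n).
Hence the limit is ln(25/7) + γ.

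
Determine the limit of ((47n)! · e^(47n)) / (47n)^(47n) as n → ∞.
lim = ∞

Stirling: (47n)! ~ sqrt(2π·47n) · (47n/e)^(47n). Hence
  (47n)! · e^(47n) / (47n)^(47n) ~ sqrt(2π·47n) = sqrt(2π·47) · sqrt(n) → ∞.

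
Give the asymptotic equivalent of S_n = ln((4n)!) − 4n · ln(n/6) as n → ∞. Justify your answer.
S_n ~ 4n · (ln 24 − 1) + O(ln n)

Stirling: ln((4n)!) = 4n ln(4n) − 4n + O(ln n).
  S_n = 4n ln(4n) − 4n − 4n ln(n/6) + O(ln n)
      = 4n ln(4n) − 4n ln n + 4n ln 6 − 4n + O(ln n)
      = 4n ln 4 + 4n ln 6 − 4n + O(ln n)
      = 4n (ln 24 − 1) + O(ln n).
Numerically ln(24) − 1 ≈ 2.1781.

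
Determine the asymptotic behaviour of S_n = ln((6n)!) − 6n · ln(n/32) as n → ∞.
S_n ~ 6n · (ln 192 − 1) + O(ln n)

Stirling: ln((6n)!) = 6n ln(6n) − 6n + O(ln n).
  S_n = 6n ln(6n) − 6n − 6n ln(n/32) + O(ln n)
      = 6n ln(6n) − 6n ln n + 6n ln 32 − 6n + O(ln n)
      = 6n ln 6 + 6n ln 32 − 6n + O(ln n)
      = 6n (ln 192 − 1) + O(ln n).
Numerically ln(192) − 1 ≈ 4.2575.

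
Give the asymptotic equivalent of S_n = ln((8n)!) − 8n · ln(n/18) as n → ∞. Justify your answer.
S_n ~ 8n · (ln 144 − 1) + O(ln n)

Stirling: ln((8n)!) = 8n ln(8n) − 8n + O(ln n).
  S_n = 8n ln(8n) − 8n − 8n ln(n/18) + O(ln n)
      = 8n ln(8n) − 8n ln n + 8n ln 18 − 8n + O(ln n)
      = 8n ln 8 + 8n ln 18 − 8n + O(ln n)
      = 8n (ln 144 − 1) + O(ln n).
Numerically ln(144) − 1 ≈ 3.9698.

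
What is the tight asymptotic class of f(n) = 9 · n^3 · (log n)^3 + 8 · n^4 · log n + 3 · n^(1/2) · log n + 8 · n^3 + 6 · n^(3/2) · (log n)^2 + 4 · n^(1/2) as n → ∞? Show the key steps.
f(n) ∈ Θ(n^4 · log n)

Compare the terms by growth order. For large n, n^a · (log n)^b dominates n^a' · (log n)^b' iff a > a', or (a = a' and b > b'). Ranking the 6 terms shows the dominant one is 8 · n^4 · log n. Hence f(n) ∈ Θ(n^4 · log n).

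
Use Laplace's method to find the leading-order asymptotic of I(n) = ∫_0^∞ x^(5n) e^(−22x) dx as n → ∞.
I(n) ~ (sqrt(2π·5n) / 22) · (5n/(22e))^(5n)

Write the integrand as exp(5n ln x − 22x) and set f(x) = 5n ln x − 22x. Then f'(x) = 5n/x − 22 = 0 at x* = 5n/22, and f''(x*) = −5n/x*^2 = −22^2/(5n). Laplace's method (interior maximum) gives
  I(n) ~ e^(f(x*)) · sqrt(2π / |f''(x*)|)
        = exp(5n ln(5n/22) − 5n) · sqrt(2π · 5n / 22^2)
        = (5n/22)^(5n) e^(−5n) · sqrt(2π·5n) / 22
        = (sqrt(2π·5n) / 22) · (5n/(22e))^(5n).
This matches Γ(5n+1)/22^(5n+1) with Stirling applied to Γ.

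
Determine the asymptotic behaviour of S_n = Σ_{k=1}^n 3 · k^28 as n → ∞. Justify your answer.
S_n ~ 3 · n^29 / 29

By integral comparison (Euler-Maclaurin), Σ_{k=1}^n 3 · k^28 = 3 · ∫_0^n x^28 dx + O(n^28) = 3 · n^29/29 + O(n^28). (Equivalently, Faulhaber's formula gives the same leading term.)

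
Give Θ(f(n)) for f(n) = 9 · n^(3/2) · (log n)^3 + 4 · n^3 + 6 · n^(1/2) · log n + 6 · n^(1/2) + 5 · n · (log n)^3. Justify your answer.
f(n) ∈ Θ(n^3)

Compare the terms by growth order. For large n, n^a · (log n)^b dominates n^a' · (log n)^b' iff a > a', or (a = a' and b > b'). Ranking the 5 terms shows the dominant one is 4 · n^3. Hence f(n) ∈ Θ(n^3).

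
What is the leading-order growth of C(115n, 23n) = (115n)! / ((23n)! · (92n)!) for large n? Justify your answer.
C(115n, 23n) ~ (3125/256)^(23n) · sqrt(5/(8π·23n))

Write N = 23n. Apply Stirling to each factorial:
  (5N)! ~ sqrt(2π·5N) · (5N/e)^(5N),
  N! ~ sqrt(2π N) · (N/e)^N,
  (4N)! ~ sqrt(2π·4N) · (4N/e)^(4N).
The exponential factors combine to (5N)^(5N) / (N^N · (4N)^(4N)) = 5^(5N)/4^(4N) = (5^5/4^4)^N = (3125/256)^N.
The square-root prefactors combine to sqrt(2π·5N) / (sqrt(2π N)·sqrt(2π·4N)) = sqrt(5 / (2π·4·N)) = sqrt(5/(8π·23n)).
Substituting N = 23n: C(115n, 23n) ~ (3125/256)^(23n) · sqrt(5/(8π·23n)).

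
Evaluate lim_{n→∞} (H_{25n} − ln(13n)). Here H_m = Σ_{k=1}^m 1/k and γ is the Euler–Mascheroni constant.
lim = ln(25/13) + γ

By Euler-Maclaurin, H_m = ln m + γ + O(1/m). So
  H_{25n} − ln(13n) = ln(25n) + γ − ln(13n) + O(1/n)
                       = ln(25/13) + γ + O(1/n).
Hence the limit is ln(25/13) + γ.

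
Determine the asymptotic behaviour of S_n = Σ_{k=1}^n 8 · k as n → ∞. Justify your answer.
S_n ~ 4 · n^2

By integral comparison (Euler-Maclaurin), Σ_{k=1}^n 8 · k = 8 · ∫_0^n x^1 dx + O(n) = 8 · n^2/2 = 4 · n^2 + O(n). (Equivalently, Faulhaber's formula gives the same leading term.)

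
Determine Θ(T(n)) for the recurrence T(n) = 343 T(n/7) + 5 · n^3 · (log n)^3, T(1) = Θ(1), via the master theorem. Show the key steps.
T(n) = Θ(n^3 · (log n)^4)

Here log_7 343 = 3 and f(n) = 5 · n^3 · (log n)^3 = Θ(n^(log_7 343) · (log n)^3). This is the extended Case 2 of the master theorem (f matches the critical exponent up to log factors), giving T(n) = Θ(n^(log_7 343) · (log n)^(3+1)) = Θ(n^3 · (log n)^4).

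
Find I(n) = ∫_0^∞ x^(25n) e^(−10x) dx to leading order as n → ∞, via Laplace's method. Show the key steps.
I(n) ~ (sqrt(2π·25n) / 10) · (25n/(10e))^(25n)

Write the integrand as exp(25n ln x − 10x) and set f(x) = 25n ln x − 10x. Then f'(x) = 25n/x − 10 = 0 at x* = 25n/10, and f''(x*) = −25n/x*^2 = −10^2/(25n). Laplace's method (interior maximum) gives
  I(n) ~ e^(f(x*)) · sqrt(2π / |f''(x*)|)
        = exp(25n ln(25n/10) − 25n) · sqrt(2π · 25n / 10^2)
        = (25n/10)^(25n) e^(−25n) · sqrt(2π·25n) / 10
        = (sqrt(2π·25n) / 10) · (25n/(10e))^(25n).
This matches Γ(25n+1)/10^(25n+1) with Stirling applied to Γ.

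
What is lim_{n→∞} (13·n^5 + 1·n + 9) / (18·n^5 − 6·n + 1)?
lim = 13/18

For large n the leading n^5 terms dominate both numerator and denominator. Dividing top and bottom by n^5, every other term tends to 0, leaving 13/18.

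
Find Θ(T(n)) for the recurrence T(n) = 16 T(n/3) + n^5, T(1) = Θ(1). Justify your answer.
T(n) = Θ(n^5)

log_3 16 ≈ 2.524. f(n) = n^5 dominates n^(log_3 16) since 5 > 2.524, and the regularity condition a·f(n/b) = 16·(n/3)^5 = (16/243)·n^5 ≤ c·f(n) holds with c = 16/243 ≈ 0.0658 < 1. So this is Case 3: T(n) = Θ(f(n)) = Θ(n^5).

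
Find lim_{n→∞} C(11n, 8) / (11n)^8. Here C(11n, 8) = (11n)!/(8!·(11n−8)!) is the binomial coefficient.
lim = 1/8! = 1/40320

With N = 11n → ∞: C(N, 8) / N^8 = [N(N−1)…(N−7)] / (8! · N^8) = (1/8!) · 1 · (1 − 1/(11n)) · … · (1 − 7/(11n)). Each factor → 1 as N → ∞, so the limit is 1/8! = 1/40320.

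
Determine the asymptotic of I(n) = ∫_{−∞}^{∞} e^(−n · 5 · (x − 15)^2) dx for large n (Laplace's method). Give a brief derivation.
I(n) = sqrt(π/(5n))

Here φ(x) = 5 · (x − 15)^2 has its unique minimum at x* = 15 with φ(x*) = 0 and φ''(x*) = 10. Laplace's method gives
  I(n) ~ e^(−n φ(x*)) · sqrt(2π / (n · φ''(x*))) = sqrt(2π / (10n)) = sqrt(π/(5n)).
This is exact: substituting u = (x − 15)·sqrt(5n) gives I(n) = (1/sqrt(5n)) ∫_{−∞}^{∞} e^(−u^2) du = sqrt(π/(5n)).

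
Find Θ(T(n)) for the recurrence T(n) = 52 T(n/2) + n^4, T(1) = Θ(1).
T(n) = Θ(n^(log_2 52))

Master theorem: compare f(n) = n^4 to n^(log_2 52) where log_2 52 ≈ 5.700. Since 4 < log_2 52, we have f(n) = O(n^(log_2 52 − ε)) for some ε > 0 — Case 1. Hence T(n) = Θ(n^(log_2 52)).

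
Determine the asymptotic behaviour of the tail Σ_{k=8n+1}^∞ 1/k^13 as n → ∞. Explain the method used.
Σ_{k>8n} 1/k^13 ~ 1/(12 · (8n)^12)

Compare to the integral: ∫_{8n}^∞ x^(−13) dx = [−x^(−12)/12]_{8n}^∞ = 1/((13−1)·(8n)^12). Euler-Maclaurin then gives
  Σ_{k>8n} 1/k^13 = ∫_{8n}^∞ dx/x^13 − 1/(2·(8n)^13) + O(1/(8n)^14).
(Equivalently this is ζ(13) − Σ_{k≤8n} 1/k^13.)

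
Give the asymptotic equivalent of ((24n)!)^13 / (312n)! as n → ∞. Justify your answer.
((24n)!)^13/(312n)! ~ ((2π·24n)^(12/2) / sqrt(13)) · 13^(−13·24n)  →  0

Write N = 24n. Stirling: N! ~ sqrt(2π N)(N/e)^N and (13N)! ~ sqrt(2π·13N)·(13N/e)^(13N).
  (N!)^13/(13N)! ~ (2π N)^(13/2) (N/e)^(13N) / [sqrt(2π·13N) (13N/e)^(13N)]
     = (2π N)^(13/2) / sqrt(2π·13N) · (N/(13N))^(13N)
     = (2π N)^((13−1)/2) / sqrt(13) · 13^(−13N).
Since 13^13 > 1, the factor 13^(−13N) decays exponentially, so the ratio → 0. Substituting N = 24n gives the stated form.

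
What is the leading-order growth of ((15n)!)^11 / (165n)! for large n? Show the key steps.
((15n)!)^11/(165n)! ~ ((2π·15n)^(10/2) / sqrt(11)) · 11^(−11·15n)  →  0

Write N = 15n. Stirling: N! ~ sqrt(2π N)(N/e)^N and (11N)! ~ sqrt(2π·11N)·(11N/e)^(11N).
  (N!)^11/(11N)! ~ (2π N)^(11/2) (N/e)^(11N) / [sqrt(2π·11N) (11N/e)^(11N)]
     = (2π N)^(11/2) / sqrt(2π·11N) · (N/(11N))^(11N)
     = (2π N)^((11−1)/2) / sqrt(11) · 11^(−11N).
Since 11^11 > 1, the factor 11^(−11N) decays exponentially, so the ratio → 0. Substituting N = 15n gives the stated form.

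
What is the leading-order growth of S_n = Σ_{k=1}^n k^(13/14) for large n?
S_n ~ (14/27) · n^(27/14)

Integral comparison: Σ_{k=1}^n k^(13/14) = ∫_0^n x^(13/14) dx + O(n^(13/14)). The integral is n^(1 + 13/14) / (1 + 13/14) = n^((13+14)/14) / ((13+14)/14) = (14/27) · n^(27/14).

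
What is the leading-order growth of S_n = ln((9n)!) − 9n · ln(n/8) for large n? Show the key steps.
S_n ~ 9n · (ln 72 − 1) + O(ln n)

Stirling: ln((9n)!) = 9n ln(9n) − 9n + O(ln n).
  S_n = 9n ln(9n) − 9n − 9n ln(n/8) + O(ln n)
      = 9n ln(9n) − 9n ln n + 9n ln 8 − 9n + O(ln n)
      = 9n ln 9 + 9n ln 8 − 9n + O(ln n)
      = 9n (ln 72 − 1) + O(ln n).
Numerically ln(72) − 1 ≈ 3.2767.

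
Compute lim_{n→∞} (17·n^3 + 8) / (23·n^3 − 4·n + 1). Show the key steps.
lim = 17/23

For large n the leading n^3 terms dominate both numerator and denominator. Dividing top and bottom by n^3, every other term tends to 0, leaving 17/23.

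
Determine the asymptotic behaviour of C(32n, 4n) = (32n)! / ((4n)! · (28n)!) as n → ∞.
C(32n, 4n) ~ (16777216/823543)^(4n) · sqrt(4/(7π·4n))

Write N = 4n. Apply Stirling to each factorial:
  (8N)! ~ sqrt(2π·8N) · (8N/e)^(8N),
  N! ~ sqrt(2π N) · (N/e)^N,
  (7N)! ~ sqrt(2π·7N) · (7N/e)^(7N).
The exponential factors combine to (8N)^(8N) / (N^N · (7N)^(7N)) = 8^(8N)/7^(7N) = (8^8/7^7)^N = (16777216/823543)^N.
The square-root prefactors combine to sqrt(2π·8N) / (sqrt(2π N)·sqrt(2π·7N)) = sqrt(8 / (2π·7·N)) = sqrt(4/(7π·4n)).
Substituting N = 4n: C(32n, 4n) ~ (16777216/823543)^(4n) · sqrt(4/(7π·4n)).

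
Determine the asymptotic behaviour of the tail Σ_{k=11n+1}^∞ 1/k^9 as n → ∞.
Σ_{k>11n} 1/k^9 ~ 1/(8 · (11n)^8)

Compare to the integral: ∫_{11n}^∞ x^(−9) dx = [−x^(−8)/8]_{11n}^∞ = 1/((9−1)·(11n)^8). Euler-Maclaurin then gives
  Σ_{k>11n} 1/k^9 = ∫_{11n}^∞ dx/x^9 − 1/(2·(11n)^9) + O(1/(11n)^10).
(Equivalently this is ζ(9) − Σ_{k≤11n} 1/k^9.)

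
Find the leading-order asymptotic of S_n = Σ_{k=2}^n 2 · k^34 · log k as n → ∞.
S_n ~ 2 · n^35 log n / 35 − 2 · n^35 / 1225

By integral comparison, S_n = ∫_1^n 2 · x^34 · log x dx + O(n^34 · log n). For the integral, ∫ x^34 log x dx = n^35 log n / 35 − n^35/1225 (integration by parts). Hence S_n ~ 2 · n^35 log n / 35 − 2 · n^35 / 1225.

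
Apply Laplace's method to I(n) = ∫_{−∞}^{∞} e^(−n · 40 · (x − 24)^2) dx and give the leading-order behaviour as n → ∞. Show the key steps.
I(n) = sqrt(π/(40n))

Here φ(x) = 40 · (x − 24)^2 has its unique minimum at x* = 24 with φ(x*) = 0 and φ''(x*) = 80. Laplace's method gives
  I(n) ~ e^(−n φ(x*)) · sqrt(2π / (n · φ''(x*))) = sqrt(2π / (80n)) = sqrt(π/(40n)).
This is exact: substituting u = (x − 24)·sqrt(40n) gives I(n) = (1/sqrt(40n)) ∫_{−∞}^{∞} e^(−u^2) du = sqrt(π/(40n)).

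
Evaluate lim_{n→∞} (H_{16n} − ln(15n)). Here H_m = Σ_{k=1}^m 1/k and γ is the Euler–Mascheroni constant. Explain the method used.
lim = ln(16/15) + γ

By Euler-Maclaurin, H_m = ln m + γ + O(1/m). So
  H_{16n} − ln(15n) = ln(16n) + γ − ln(15n) + O(1/n)
                       = ln(16/15) + γ + O(1/n).
Hence the limit is ln(16/15) + γ.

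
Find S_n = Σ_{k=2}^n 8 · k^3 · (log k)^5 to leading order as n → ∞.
S_n ~ 2 · n^4 · (log n)^5

By integral comparison, S_n = ∫_1^n 8 · x^3 · (log x)^5 dx + O(n^3 · (log n)^5). For the integral, the leading term of ∫_1^n x^3 (log x)^5 dx is n^4/4 · (log n)^5 (by repeated integration by parts; each step lowers the log-exponent and produces a relatively O(1/log n) correction). Hence S_n ~ 2 · n^4 · (log n)^5.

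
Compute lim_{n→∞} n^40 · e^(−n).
lim = 0

Exponentials with base > 1 dominate every fixed polynomial: for any fixed c, n^c / e^n → 0 as n → ∞ (e.g. by the ratio test, or since e^n grows faster than any power of n). Hence n^40 · e^(−n) = n^40 / e^n → 0.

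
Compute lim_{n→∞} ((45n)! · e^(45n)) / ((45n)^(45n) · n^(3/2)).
lim = 0

Stirling: (45n)! ~ sqrt(2π·45n) · (45n/e)^(45n). Hence
  (45n)! · e^(45n) / (45n)^(45n) ~ sqrt(2π·45n).
Dividing by n^(3/2): sqrt(2π·45n) / n^(3/2) = sqrt(2π·45) · n^((1−3)/2), so the expression behaves like sqrt(2π·45) · n^((1−3)/2) → 0.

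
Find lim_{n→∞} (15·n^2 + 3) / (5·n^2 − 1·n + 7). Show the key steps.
lim = 15/5 = 3

For large n the leading n^2 terms dominate both numerator and denominator. Dividing top and bottom by n^2, every other term tends to 0, leaving 15/5 = 3.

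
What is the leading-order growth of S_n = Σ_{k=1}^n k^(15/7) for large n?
S_n ~ (7/22) · n^(22/7)

Integral comparison: Σ_{k=1}^n k^(15/7) = ∫_0^n x^(15/7) dx + O(n^(15/7)). The integral is n^(1 + 15/7) / (1 + 15/7) = n^((15+7)/7) / ((15+7)/7) = (7/22) · n^(22/7).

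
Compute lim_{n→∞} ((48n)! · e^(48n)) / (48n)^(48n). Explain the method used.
lim = ∞

Stirling: (48n)! ~ sqrt(2π·48n) · (48n/e)^(48n). Hence
  (48n)! · e^(48n) / (48n)^(48n) ~ sqrt(2π·48n) = sqrt(2π·48) · sqrt(n) → ∞.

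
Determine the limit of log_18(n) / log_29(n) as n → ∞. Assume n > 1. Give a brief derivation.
lim = ln(29) / ln(18) = log_18(29)

Change of base: log_18(n) = ln n / ln 18 and log_29(n) = ln n / ln 29. The ratio is (ln n / ln 18) · (ln 29 / ln n) = ln 29 / ln 18, a constant independent of n. So the limit is ln 29 / ln 18 = log_18(29).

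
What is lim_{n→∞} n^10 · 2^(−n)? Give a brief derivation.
lim = 0

Exponentials with base > 1 dominate every fixed polynomial: for any fixed c, n^c / 2^n → 0 as n → ∞ (e.g. by the ratio test, or by writing 2^n = e^(n ln 2) and noting e^(n ln 2) / n^c → ∞). Hence n^10 · 2^(−n) = n^10 / 2^n → 0.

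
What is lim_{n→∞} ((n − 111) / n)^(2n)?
lim = e^(−222)

Rewrite as (1 − 111/n)^(2n). By the standard limit (1 + x/n)^n → e^x, we have (1 − 111/n)^n → e^(−111), and raising to the 2nd power gives e^(−222).
More precisely, ln[(1 − 111/n)^(2n)] = 2n · ln(1 − 111/n) = 2n · (-111/n + O(1/n^2)) = -222 + O(1/n) → -222.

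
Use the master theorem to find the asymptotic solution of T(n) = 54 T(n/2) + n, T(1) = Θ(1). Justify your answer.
T(n) = Θ(n^(log_2 54))

Master theorem: compare f(n) = n to n^(log_2 54) where log_2 54 ≈ 5.755. Since 1 < log_2 54, we have f(n) = O(n^(log_2 54 − ε)) for some ε > 0 — Case 1. Hence T(n) = Θ(n^(log_2 54)).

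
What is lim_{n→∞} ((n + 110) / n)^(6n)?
lim = e^660

Rewrite as (1 + 110/n)^(6n). By the standard limit (1 + x/n)^n → e^x, we have (1 + 110/n)^n → e^110, and raising to the 6th power gives e^660.
More precisely, ln[(1 + 110/n)^(6n)] = 6n · ln(1 + 110/n) = 6n · (110/n + O(1/n^2)) = 660 + O(1/n) → 660.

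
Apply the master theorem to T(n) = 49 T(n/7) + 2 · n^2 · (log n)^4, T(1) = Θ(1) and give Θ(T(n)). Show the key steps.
T(n) = Θ(n^2 · (log n)^5)

Here log_7 49 = 2 and f(n) = 2 · n^2 · (log n)^4 = Θ(n^(log_7 49) · (log n)^4). This is the extended Case 2 of the master theorem (f matches the critical exponent up to log factors), giving T(n) = Θ(n^(log_7 49) · (log n)^(4+1)) = Θ(n^2 · (log n)^5).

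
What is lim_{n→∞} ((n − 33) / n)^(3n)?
lim = e^(−99)

Rewrite as (1 − 33/n)^(3n). By the standard limit (1 + x/n)^n → e^x, we have (1 − 33/n)^n → e^(−33), and raising to the 3rd power gives e^(−99).
More precisely, ln[(1 − 33/n)^(3n)] = 3n · ln(1 − 33/n) = 3n · (-33/n + O(1/n^2)) = -99 + O(1/n) → -99.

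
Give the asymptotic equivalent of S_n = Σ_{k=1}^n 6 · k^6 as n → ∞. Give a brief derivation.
S_n ~ 6 · n^7 / 7

By integral comparison (Euler-Maclaurin), Σ_{k=1}^n 6 · k^6 = 6 · ∫_0^n x^6 dx + O(n^6) = 6 · n^7/7 + O(n^6). (Equivalently, Faulhaber's formula gives the same leading term.)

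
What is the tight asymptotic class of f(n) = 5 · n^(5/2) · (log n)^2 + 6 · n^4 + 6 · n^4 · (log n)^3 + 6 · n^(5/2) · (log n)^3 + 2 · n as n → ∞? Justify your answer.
f(n) ∈ Θ(n^4 · (log n)^3)

Compare the terms by growth order. For large n, n^a · (log n)^b dominates n^a' · (log n)^b' iff a > a', or (a = a' and b > b'). Ranking the 5 terms shows the dominant one is 6 · n^4 · (log n)^3. Hence f(n) ∈ Θ(n^4 · (log n)^3).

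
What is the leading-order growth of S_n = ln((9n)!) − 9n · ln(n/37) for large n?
S_n ~ 9n · (ln 333 − 1) + O(ln n)

Stirling: ln((9n)!) = 9n ln(9n) − 9n + O(ln n).
  S_n = 9n ln(9n) − 9n − 9n ln(n/37) + O(ln n)
      = 9n ln(9n) − 9n ln n + 9n ln 37 − 9n + O(ln n)
      = 9n ln 9 + 9n ln 37 − 9n + O(ln n)
      = 9n (ln 333 − 1) + O(ln n).
Numerically ln(333) − 1 ≈ 4.8081.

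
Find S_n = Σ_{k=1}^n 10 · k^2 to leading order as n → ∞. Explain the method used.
S_n ~ 10 · n^3 / 3

By integral comparison (Euler-Maclaurin), Σ_{k=1}^n 10 · k^2 = 10 · ∫_0^n x^2 dx + O(n^2) = 10 · n^3/3 + O(n^2). (Equivalently, Faulhaber's formula gives the same leading term.)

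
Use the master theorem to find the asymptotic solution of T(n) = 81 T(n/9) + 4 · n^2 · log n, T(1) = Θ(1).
T(n) = Θ(n^2 · (log n)^2)

Here log_9 81 = 2 and f(n) = 4 · n^2 · log n = Θ(n^(log_9 81) · (log n)^1). This is the extended Case 2 of the master theorem (f matches the critical exponent up to log factors), giving T(n) = Θ(n^(log_9 81) · (log n)^(1+1)) = Θ(n^2 · (log n)^2).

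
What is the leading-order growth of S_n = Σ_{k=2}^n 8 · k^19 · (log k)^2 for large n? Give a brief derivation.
S_n ~ 2 · n^20 · (log n)^2 / 5

By integral comparison, S_n = ∫_1^n 8 · x^19 · (log x)^2 dx + O(n^19 · (log n)^2). For the integral, the leading term of ∫_1^n x^19 (log x)^2 dx is n^20/20 · (log n)^2 (by repeated integration by parts; each step lowers the log-exponent and produces a relatively O(1/log n) correction). Hence S_n ~ 2 · n^20 · (log n)^2 / 5.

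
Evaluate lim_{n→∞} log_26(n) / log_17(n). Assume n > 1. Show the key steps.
lim = ln(17) / ln(26) = log_26(17)

Change of base: log_26(n) = ln n / ln 26 and log_17(n) = ln n / ln 17. The ratio is (ln n / ln 26) · (ln 17 / ln n) = ln 17 / ln 26, a constant independent of n. So the limit is ln 17 / ln 26 = log_26(17).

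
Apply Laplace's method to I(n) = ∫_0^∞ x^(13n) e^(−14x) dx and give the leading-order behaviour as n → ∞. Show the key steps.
I(n) ~ (sqrt(2π·13n) / 14) · (13n/(14e))^(13n)

Write the integrand as exp(13n ln x − 14x) and set f(x) = 13n ln x − 14x. Then f'(x) = 13n/x − 14 = 0 at x* = 13n/14, and f''(x*) = −13n/x*^2 = −14^2/(13n). Laplace's method (interior maximum) gives
  I(n) ~ e^(f(x*)) · sqrt(2π / |f''(x*)|)
        = exp(13n ln(13n/14) − 13n) · sqrt(2π · 13n / 14^2)
        = (13n/14)^(13n) e^(−13n) · sqrt(2π·13n) / 14
        = (sqrt(2π·13n) / 14) · (13n/(14e))^(13n).
This matches Γ(13n+1)/14^(13n+1) with Stirling applied to Γ.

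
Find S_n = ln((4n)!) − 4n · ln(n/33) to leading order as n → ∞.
S_n ~ 4n · (ln 132 − 1) + O(ln n)

Stirling: ln((4n)!) = 4n ln(4n) − 4n + O(ln n).
  S_n = 4n ln(4n) − 4n − 4n ln(n/33) + O(ln n)
      = 4n ln(4n) − 4n ln n + 4n ln 33 − 4n + O(ln n)
      = 4n ln 4 + 4n ln 33 − 4n + O(ln n)
      = 4n (ln 132 − 1) + O(ln n).
Numerically ln(132) − 1 ≈ 3.8828.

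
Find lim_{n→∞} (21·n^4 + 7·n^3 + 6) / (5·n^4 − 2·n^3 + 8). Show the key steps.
lim = 21/5

For large n the leading n^4 terms dominate both numerator and denominator. Dividing top and bottom by n^4, every other term tends to 0, leaving 21/5.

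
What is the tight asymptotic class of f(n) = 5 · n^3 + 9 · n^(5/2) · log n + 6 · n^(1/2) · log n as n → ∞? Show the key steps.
f(n) ∈ Θ(n^3)

Compare the terms by growth order. For large n, n^a · (log n)^b dominates n^a' · (log n)^b' iff a > a', or (a = a' and b > b'). Ranking the 3 terms shows the dominant one is 5 · n^3. Hence f(n) ∈ Θ(n^3).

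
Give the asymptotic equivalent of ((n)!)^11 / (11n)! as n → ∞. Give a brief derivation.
((n)!)^11/(11n)! ~ ((2π·n)^(10/2) / sqrt(11)) · 11^(−11·n)  →  0

Write N = n. Stirling: N! ~ sqrt(2π N)(N/e)^N and (11N)! ~ sqrt(2π·11N)·(11N/e)^(11N).
  (N!)^11/(11N)! ~ (2π N)^(11/2) (N/e)^(11N) / [sqrt(2π·11N) (11N/e)^(11N)]
     = (2π N)^(11/2) / sqrt(2π·11N) · (N/(11N))^(11N)
     = (2π N)^((11−1)/2) / sqrt(11) · 11^(−11N).
Since 11^11 > 1, the factor 11^(−11N) decays exponentially, so the ratio → 0. Substituting N = n gives the stated form.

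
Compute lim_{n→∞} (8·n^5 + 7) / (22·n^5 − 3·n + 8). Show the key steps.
lim = 8/22 = 4/11

For large n the leading n^5 terms dominate both numerator and denominator. Dividing top and bottom by n^5, every other term tends to 0, leaving 8/22 = 4/11.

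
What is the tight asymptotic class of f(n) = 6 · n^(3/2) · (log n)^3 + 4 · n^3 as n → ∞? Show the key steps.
f(n) ∈ Θ(n^3)

Compare the terms by growth order. For large n, n^a · (log n)^b dominates n^a' · (log n)^b' iff a > a', or (a = a' and b > b'). Ranking the 2 terms shows the dominant one is 4 · n^3. Hence f(n) ∈ Θ(n^3).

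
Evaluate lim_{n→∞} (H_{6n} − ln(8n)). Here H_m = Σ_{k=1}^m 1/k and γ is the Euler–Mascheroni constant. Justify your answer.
lim = ln(3/4) + γ

By Euler-Maclaurin, H_m = ln m + γ + O(1/m). So
  H_{6n} − ln(8n) = ln(6n) + γ − ln(8n) + O(1/n)
                       = ln(6/8) + γ + O(1/n).
Hence the limit is ln(6/8) + γ (= ln(3/4)).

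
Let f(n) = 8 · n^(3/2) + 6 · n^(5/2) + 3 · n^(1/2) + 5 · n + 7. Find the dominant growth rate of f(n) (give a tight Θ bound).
f(n) ∈ Θ(n^(5/2))

Compare the terms by growth order. For large n, n^a · (log n)^b dominates n^a' · (log n)^b' iff a > a', or (a = a' and b > b'). Ranking the 5 terms shows the dominant one is 6 · n^(5/2). Hence f(n) ∈ Θ(n^(5/2)).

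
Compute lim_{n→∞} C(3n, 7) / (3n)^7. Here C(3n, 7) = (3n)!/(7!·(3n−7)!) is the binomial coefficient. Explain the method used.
lim = 1/7! = 1/5040

With N = 3n → ∞: C(N, 7) / N^7 = [N(N−1)…(N−6)] / (7! · N^7) = (1/7!) · 1 · (1 − 1/(3n)) · … · (1 − 6/(3n)). Each factor → 1 as N → ∞, so the limit is 1/7! = 1/5040.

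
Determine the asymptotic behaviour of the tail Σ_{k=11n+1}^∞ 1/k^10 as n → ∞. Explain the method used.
Σ_{k>11n} 1/k^10 ~ 1/(9 · (11n)^9)

Compare to the integral: ∫_{11n}^∞ x^(−10) dx = [−x^(−9)/9]_{11n}^∞ = 1/((10−1)·(11n)^9). Euler-Maclaurin then gives
  Σ_{k>11n} 1/k^10 = ∫_{11n}^∞ dx/x^10 − 1/(2·(11n)^10) + O(1/(11n)^11).
(Equivalently this is ζ(10) − Σ_{k≤11n} 1/k^10.)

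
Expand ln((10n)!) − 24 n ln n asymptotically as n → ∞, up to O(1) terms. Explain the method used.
ln((10n)!) − 24 n ln n = −14 n ln n + 10(ln 10 − 1) n + (1/2) ln(2π·10n) + O(1/n)

Stirling: ln((10n)!) = 10n ln(10n) − 10n + (1/2) ln(2π·10n) + O(1/n).
Expand 10n ln(10n) = 10n (ln n + ln 10) = 10n ln n + 10n ln 10.
Subtract 24n ln n: leading term is (10 − 24) n ln n = −14 n ln n. The next term is 10n ln 10 − 10n = 10(ln 10 − 1) n. Then the (1/2) ln(2π·10n) correction.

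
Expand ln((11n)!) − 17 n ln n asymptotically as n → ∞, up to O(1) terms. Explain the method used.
ln((11n)!) − 17 n ln n = −6 n ln n + 11(ln 11 − 1) n + (1/2) ln(2π·11n) + O(1/n)

Stirling: ln((11n)!) = 11n ln(11n) − 11n + (1/2) ln(2π·11n) + O(1/n).
Expand 11n ln(11n) = 11n (ln n + ln 11) = 11n ln n + 11n ln 11.
Subtract 17n ln n: leading term is (11 − 17) n ln n = −6 n ln n. The next term is 11n ln 11 − 11n = 11(ln 11 − 1) n. Then the (1/2) ln(2π·11n) correction.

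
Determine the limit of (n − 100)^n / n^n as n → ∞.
lim = e^(−100)

Rewrite as (1 − 100/n)^(n). By the standard limit (1 + x/n)^n → e^x, we have (1 − 100/n)^n → e^(−100), and raising to the 1st power gives e^(−100).
More precisely, ln[(1 − 100/n)^(n)] = n · ln(1 − 100/n) = n · (-100/n + O(1/n^2)) = -100 + O(1/n) → -100.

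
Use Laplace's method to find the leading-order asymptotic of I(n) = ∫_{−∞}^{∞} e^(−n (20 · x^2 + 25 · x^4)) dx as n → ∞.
I(n) ~ sqrt(π/(20n))

φ(x) = 20 · x^2 + 25 · x^4 has its unique global minimum at x* = 0 (since φ'(x) = 40x + 100x^3 = 0 only at x = 0 for real x with both coefficients positive, and φ → ∞ as |x| → ∞). At x* = 0, φ(0) = 0 and φ''(0) = 40. Laplace's method then gives
  I(n) ~ sqrt(2π / (n · φ''(0))) · e^(−n φ(0)) = sqrt(2π / (40n)) = sqrt(π/(20n)).
The 25 · x^4 term contributes only at subleading order (an O(1/n) relative correction).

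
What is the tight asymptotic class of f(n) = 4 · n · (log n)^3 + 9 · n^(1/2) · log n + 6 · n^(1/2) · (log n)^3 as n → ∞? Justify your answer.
f(n) ∈ Θ(n · (log n)^3)

Compare the terms by growth order. For large n, n^a · (log n)^b dominates n^a' · (log n)^b' iff a > a', or (a = a' and b > b'). Ranking the 3 terms shows the dominant one is 4 · n · (log n)^3. Hence f(n) ∈ Θ(n · (log n)^3).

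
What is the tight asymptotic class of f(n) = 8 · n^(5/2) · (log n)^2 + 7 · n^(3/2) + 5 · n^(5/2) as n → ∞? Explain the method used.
f(n) ∈ Θ(n^(5/2) · (log n)^2)

Compare the terms by growth order. For large n, n^a · (log n)^b dominates n^a' · (log n)^b' iff a > a', or (a = a' and b > b'). Ranking the 3 terms shows the dominant one is 8 · n^(5/2) · (log n)^2. Hence f(n) ∈ Θ(n^(5/2) · (log n)^2).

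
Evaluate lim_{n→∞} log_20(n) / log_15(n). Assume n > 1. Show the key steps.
lim = ln(15) / ln(20) = log_20(15)

Change of base: log_20(n) = ln n / ln 20 and log_15(n) = ln n / ln 15. The ratio is (ln n / ln 20) · (ln 15 / ln n) = ln 15 / ln 20, a constant independent of n. So the limit is ln 15 / ln 20 = log_20(15).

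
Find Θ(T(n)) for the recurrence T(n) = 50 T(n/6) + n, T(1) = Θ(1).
T(n) = Θ(n^(log_6 50))

Master theorem: compare f(n) = n to n^(log_6 50) where log_6 50 ≈ 2.183. Since 1 < log_6 50, we have f(n) = O(n^(log_6 50 − ε)) for some ε > 0 — Case 1. Hence T(n) = Θ(n^(log_6 50)).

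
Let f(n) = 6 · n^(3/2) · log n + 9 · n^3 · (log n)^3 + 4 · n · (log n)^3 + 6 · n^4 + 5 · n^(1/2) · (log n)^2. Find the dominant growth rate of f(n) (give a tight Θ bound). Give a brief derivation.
f(n) ∈ Θ(n^4)

Compare the terms by growth order. For large n, n^a · (log n)^b dominates n^a' · (log n)^b' iff a > a', or (a = a' and b > b'). Ranking the 5 terms shows the dominant one is 6 · n^4. Hence f(n) ∈ Θ(n^4).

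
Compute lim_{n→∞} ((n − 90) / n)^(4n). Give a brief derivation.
lim = e^(−360)

Rewrite as (1 − 90/n)^(4n). By the standard limit (1 + x/n)^n → e^x, we have (1 − 90/n)^n → e^(−90), and raising to the 4th power gives e^(−360).
More precisely, ln[(1 − 90/n)^(4n)] = 4n · ln(1 − 90/n) = 4n · (-90/n + O(1/n^2)) = -360 + O(1/n) → -360.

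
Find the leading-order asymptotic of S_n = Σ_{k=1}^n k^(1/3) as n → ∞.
S_n ~ (3/4) · n^(4/3)

Integral comparison: Σ_{k=1}^n k^(1/3) = ∫_0^n x^(1/3) dx + O(n^(1/3)). The integral is n^(1 + 1/3) / (1 + 1/3) = n^((1+3)/3) / ((1+3)/3) = (3/4) · n^(4/3).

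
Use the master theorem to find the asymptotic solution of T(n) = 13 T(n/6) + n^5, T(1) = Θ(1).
T(n) = Θ(n^5)

log_6 13 ≈ 1.432. f(n) = n^5 dominates n^(log_6 13) since 5 > 1.432, and the regularity condition a·f(n/b) = 13·(n/6)^5 = (13/7776)·n^5 ≤ c·f(n) holds with c = 13/7776 ≈ 0.00167 < 1. So this is Case 3: T(n) = Θ(f(n)) = Θ(n^5).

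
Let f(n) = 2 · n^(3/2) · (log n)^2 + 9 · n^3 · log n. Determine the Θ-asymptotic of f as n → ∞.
f(n) ∈ Θ(n^3 · log n)

Compare the terms by growth order. For large n, n^a · (log n)^b dominates n^a' · (log n)^b' iff a > a', or (a = a' and b > b'). Ranking the 2 terms shows the dominant one is 9 · n^3 · log n. Hence f(n) ∈ Θ(n^3 · log n).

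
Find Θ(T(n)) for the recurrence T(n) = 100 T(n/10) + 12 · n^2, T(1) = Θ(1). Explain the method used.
T(n) = Θ(n^2 log n)

log_10 100 = 2, and f(n) = 12 · n^2 = Θ(n^(log_10 100)). This is Case 2 of the master theorem: T(n) = Θ(f(n) · log n) = Θ(n^2 log n).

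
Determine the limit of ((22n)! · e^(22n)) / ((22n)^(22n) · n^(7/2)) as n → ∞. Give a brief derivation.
lim = 0

Stirling: (22n)! ~ sqrt(2π·22n) · (22n/e)^(22n). Hence
  (22n)! · e^(22n) / (22n)^(22n) ~ sqrt(2π·22n).
Dividing by n^(7/2): sqrt(2π·22n) / n^(7/2) = sqrt(2π·22) · n^((1−7)/2), so the expression behaves like sqrt(2π·22) · n^((1−7)/2) → 0.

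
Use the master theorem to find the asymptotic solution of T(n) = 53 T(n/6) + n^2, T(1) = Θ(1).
T(n) = Θ(n^(log_6 53))

Master theorem: compare f(n) = n^2 to n^(log_6 53) where log_6 53 ≈ 2.216. Since 2 < log_6 53, we have f(n) = O(n^(log_6 53 − ε)) for some ε > 0 — Case 1. Hence T(n) = Θ(n^(log_6 53)).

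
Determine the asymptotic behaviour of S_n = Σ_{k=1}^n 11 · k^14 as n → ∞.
S_n ~ 11 · n^15 / 15

By integral comparison (Euler-Maclaurin), Σ_{k=1}^n 11 · k^14 = 11 · ∫_0^n x^14 dx + O(n^14) = 11 · n^15/15 + O(n^14). (Equivalently, Faulhaber's formula gives the same leading term.)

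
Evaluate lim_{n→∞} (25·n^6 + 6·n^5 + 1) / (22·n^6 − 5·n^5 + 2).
lim = 25/22

For large n the leading n^6 terms dominate both numerator and denominator. Dividing top and bottom by n^6, every other term tends to 0, leaving 25/22.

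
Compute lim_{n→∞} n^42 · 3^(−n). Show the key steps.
lim = 0

Exponentials with base > 1 dominate every fixed polynomial: for any fixed c, n^c / 3^n → 0 as n → ∞ (e.g. by the ratio test, or by writing 3^n = e^(n ln 3) and noting e^(n ln 3) / n^c → ∞). Hence n^42 · 3^(−n) = n^42 / 3^n → 0.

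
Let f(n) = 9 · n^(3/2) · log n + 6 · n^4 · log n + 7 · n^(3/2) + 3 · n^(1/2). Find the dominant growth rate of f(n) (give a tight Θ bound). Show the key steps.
f(n) ∈ Θ(n^4 · log n)

Compare the terms by growth order. For large n, n^a · (log n)^b dominates n^a' · (log n)^b' iff a > a', or (a = a' and b > b'). Ranking the 4 terms shows the dominant one is 6 · n^4 · log n. Hence f(n) ∈ Θ(n^4 · log n).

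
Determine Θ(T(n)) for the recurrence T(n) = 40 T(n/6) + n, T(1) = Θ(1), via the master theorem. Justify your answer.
T(n) = Θ(n^(log_6 40))

Master theorem: compare f(n) = n to n^(log_6 40) where log_6 40 ≈ 2.059. Since 1 < log_6 40, we have f(n) = O(n^(log_6 40 − ε)) for some ε > 0 — Case 1. Hence T(n) = Θ(n^(log_6 40)).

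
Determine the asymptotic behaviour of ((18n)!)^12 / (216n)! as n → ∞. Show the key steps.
((18n)!)^12/(216n)! ~ ((2π·18n)^(11/2) / sqrt(12)) · 12^(−12·18n)  →  0

Write N = 18n. Stirling: N! ~ sqrt(2π N)(N/e)^N and (12N)! ~ sqrt(2π·12N)·(12N/e)^(12N).
  (N!)^12/(12N)! ~ (2π N)^(12/2) (N/e)^(12N) / [sqrt(2π·12N) (12N/e)^(12N)]
     = (2π N)^(12/2) / sqrt(2π·12N) · (N/(12N))^(12N)
     = (2π N)^((12−1)/2) / sqrt(12) · 12^(−12N).
Since 12^12 > 1, the factor 12^(−12N) decays exponentially, so the ratio → 0. Substituting N = 18n gives the stated form.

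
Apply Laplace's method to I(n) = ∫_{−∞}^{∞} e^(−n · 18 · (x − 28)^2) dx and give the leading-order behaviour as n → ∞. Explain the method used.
I(n) = sqrt(π/(18n))

Here φ(x) = 18 · (x − 28)^2 has its unique minimum at x* = 28 with φ(x*) = 0 and φ''(x*) = 36. Laplace's method gives
  I(n) ~ e^(−n φ(x*)) · sqrt(2π / (n · φ''(x*))) = sqrt(2π / (36n)) = sqrt(π/(18n)).
This is exact: substituting u = (x − 28)·sqrt(18n) gives I(n) = (1/sqrt(18n)) ∫_{−∞}^{∞} e^(−u^2) du = sqrt(π/(18n)).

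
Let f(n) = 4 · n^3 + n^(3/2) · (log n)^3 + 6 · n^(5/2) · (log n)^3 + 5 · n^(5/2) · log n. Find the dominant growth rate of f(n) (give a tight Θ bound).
f(n) ∈ Θ(n^3)

Compare the terms by growth order. For large n, n^a · (log n)^b dominates n^a' · (log n)^b' iff a > a', or (a = a' and b > b'). Ranking the 4 terms shows the dominant one is 4 · n^3. Hence f(n) ∈ Θ(n^3).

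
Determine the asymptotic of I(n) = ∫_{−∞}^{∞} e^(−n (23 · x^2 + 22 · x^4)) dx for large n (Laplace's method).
I(n) ~ sqrt(π/(23n))

φ(x) = 23 · x^2 + 22 · x^4 has its unique global minimum at x* = 0 (since φ'(x) = 46x + 88x^3 = 0 only at x = 0 for real x with both coefficients positive, and φ → ∞ as |x| → ∞). At x* = 0, φ(0) = 0 and φ''(0) = 46. Laplace's method then gives
  I(n) ~ sqrt(2π / (n · φ''(0))) · e^(−n φ(0)) = sqrt(2π / (46n)) = sqrt(π/(23n)).
The 22 · x^4 term contributes only at subleading order (an O(1/n) relative correction).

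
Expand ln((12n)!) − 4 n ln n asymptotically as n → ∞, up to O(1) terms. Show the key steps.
ln((12n)!) − 4 n ln n = 8 n ln n + 12(ln 12 − 1) n + (1/2) ln(2π·12n) + O(1/n)

Stirling: ln((12n)!) = 12n ln(12n) − 12n + (1/2) ln(2π·12n) + O(1/n).
Expand 12n ln(12n) = 12n (ln n + ln 12) = 12n ln n + 12n ln 12.
Subtract 4n ln n: leading term is (12 − 4) n ln n = 8 n ln n. The next term is 12n ln 12 − 12n = 12(ln 12 − 1) n. Then the (1/2) ln(2π·12n) correction.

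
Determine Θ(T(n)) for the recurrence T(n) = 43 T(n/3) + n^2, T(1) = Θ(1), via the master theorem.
T(n) = Θ(n^(log_3 43))

Master theorem: compare f(n) = n^2 to n^(log_3 43) where log_3 43 ≈ 3.424. Since 2 < log_3 43, we have f(n) = O(n^(log_3 43 − ε)) for some ε > 0 — Case 1. Hence T(n) = Θ(n^(log_3 43)).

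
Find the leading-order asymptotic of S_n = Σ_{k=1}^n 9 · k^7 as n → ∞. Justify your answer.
S_n ~ 9 · n^8 / 8

By integral comparison (Euler-Maclaurin), Σ_{k=1}^n 9 · k^7 = 9 · ∫_0^n x^7 dx + O(n^7) = 9 · n^8/8 + O(n^7). (Equivalently, Faulhaber's formula gives the same leading term.)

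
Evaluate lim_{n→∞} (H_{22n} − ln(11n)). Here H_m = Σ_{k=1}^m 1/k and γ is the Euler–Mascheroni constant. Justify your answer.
lim = ln 2 + γ

By Euler-Maclaurin, H_m = ln m + γ + O(1/m). So
  H_{22n} − ln(11n) = ln(22n) + γ − ln(11n) + O(1/n)
                       = ln(22/11) + γ + O(1/n).
Hence the limit is ln(22/11) + γ (= ln 2).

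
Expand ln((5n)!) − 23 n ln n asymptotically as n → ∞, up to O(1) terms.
ln((5n)!) − 23 n ln n = −18 n ln n + 5(ln 5 − 1) n + (1/2) ln(2π·5n) + O(1/n)

Stirling: ln((5n)!) = 5n ln(5n) − 5n + (1/2) ln(2π·5n) + O(1/n).
Expand 5n ln(5n) = 5n (ln n + ln 5) = 5n ln n + 5n ln 5.
Subtract 23n ln n: leading term is (5 − 23) n ln n = −18 n ln n. The next term is 5n ln 5 − 5n = 5(ln 5 − 1) n. Then the (1/2) ln(2π·5n) correction.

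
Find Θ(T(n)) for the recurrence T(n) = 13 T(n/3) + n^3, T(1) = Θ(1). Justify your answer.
T(n) = Θ(n^3)

log_3 13 ≈ 2.335. f(n) = n^3 dominates n^(log_3 13) since 3 > 2.335, and the regularity condition a·f(n/b) = 13·(n/3)^3 = (13/27)·n^3 ≤ c·f(n) holds with c = 13/27 ≈ 0.481 < 1. So this is Case 3: T(n) = Θ(f(n)) = Θ(n^3).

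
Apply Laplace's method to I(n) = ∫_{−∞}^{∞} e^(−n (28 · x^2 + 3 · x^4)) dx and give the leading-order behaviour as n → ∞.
I(n) ~ sqrt(π/(28n))

φ(x) = 28 · x^2 + 3 · x^4 has its unique global minimum at x* = 0 (since φ'(x) = 56x + 12x^3 = 0 only at x = 0 for real x with both coefficients positive, and φ → ∞ as |x| → ∞). At x* = 0, φ(0) = 0 and φ''(0) = 56. Laplace's method then gives
  I(n) ~ sqrt(2π / (n · φ''(0))) · e^(−n φ(0)) = sqrt(2π / (56n)) = sqrt(π/(28n)).
The 3 · x^4 term contributes only at subleading order (an O(1/n) relative correction).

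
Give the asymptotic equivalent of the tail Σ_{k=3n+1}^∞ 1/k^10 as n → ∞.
Σ_{k>3n} 1/k^10 ~ 1/(9 · (3n)^9)

Compare to the integral: ∫_{3n}^∞ x^(−10) dx = [−x^(−9)/9]_{3n}^∞ = 1/((10−1)·(3n)^9). Euler-Maclaurin then gives
  Σ_{k>3n} 1/k^10 = ∫_{3n}^∞ dx/x^10 − 1/(2·(3n)^10) + O(1/(3n)^11).
(Equivalently this is ζ(10) − Σ_{k≤3n} 1/k^10.)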